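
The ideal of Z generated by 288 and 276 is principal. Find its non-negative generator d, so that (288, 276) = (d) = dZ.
(288, 276) = (12); d = 12

In the PID Z, (a, b) is generated by gcd(a, b). Compute gcd(288, 276) with the extended Euclidean algorithm, tracking rows (r, s, t) with s·288 + t·276 = r:
  row A: (288, 1, 0)   [1·288 + 0·276 = 288]
  row B: (276, 0, 1)   [0·288 + 1·276 = 276]
  288 = 1·276 + 12   → row C = row A − 1·row B = (12, 1, −1)   [check: 1·288 − 1·276 = 12]
  276 = 23·12 + 0   → remainder 0, stop. gcd = 12 (last nonzero row C).
So gcd(288, 276) = 12, with Bézout identity 1·288 − 1·276 = 12. Containment (⊇): the Bézout identity exhibits 12 as an element of (288, 276), giving (12) ⊆ (288, 276). Containment (⊆): since 12 | 288 and 12 | 276 (288 = 12·24, 276 = 12·23), every Z-linear combination of 288 and 276 is divisible by 12, so (288, 276) ⊆ (12). Therefore (288, 276) = (12), d = 12.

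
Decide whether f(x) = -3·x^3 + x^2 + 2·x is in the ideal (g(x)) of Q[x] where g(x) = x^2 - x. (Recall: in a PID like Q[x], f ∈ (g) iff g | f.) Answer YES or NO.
YES

In Q[x] the ideal (g) consists of all multiples of g, so f ∈ (g) iff g | f, i.e. iff the remainder of f on division by g is 0. Divide f by g (g is monic, so eliminate the leading term of the running remainder at each step):
  leading term -3·x^3: subtract (-3·x)·g(x) = -3·x^3 + 3·x^2, leaving -2·x^2 + 2·x
  leading term -2·x^2: subtract (-2)·g(x) = -2·x^2 + 2·x, leaving 0
The remainder is 0, so f(x) = g(x) · h(x) with h(x) = -3·x - 2. Hence g | f, i.e. f ∈ (g).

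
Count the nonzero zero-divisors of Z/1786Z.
In Z/1786Z each nonzero element is either a unit (gcd with 1786 is 1) or a zero-divisor (gcd > 1). The number of units is φ(1786): factorise 1786 = 2 · 19 · 47, so φ(1786) = (2 − 1) · (19 − 1) · (47 − 1) = 1 · 18 · 46 = 828. The nonzero elements number 1786 − 1 = 1785. Hence the nonzero zero-divisors number 1785 − 828 = 957.

Final answer: Z/1786Z has 957 nonzero zero-divisors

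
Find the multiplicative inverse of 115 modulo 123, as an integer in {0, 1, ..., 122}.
115^(−1) ≡ 46 (mod 123)

Apply the extended Euclidean algorithm to (123, 115), tracking rows (r, s, t) with s·123 + t·115 = r. Each division r_prev = q·r_cur + r_new produces the new row as (previous row) − q·(current row):
  row A: (123, 1, 0)   [1·123 + 0·115 = 123]
  row B: (115, 0, 1)   [0·123 + 1·115 = 115]
  123 = 1·115 + 8   → row C = row A − 1·row B = (8, 1, −1)   [check: 1·123 − 1·115 = 8]
  115 = 14·8 + 3   → row D = row B − 14·row C = (3, −14, 15)   [check: −14·123 + 15·115 = 3]
  8 = 2·3 + 2   → row E = row C − 2·row D = (2, 29, −31)   [check: 29·123 − 31·115 = 2]
  3 = 1·2 + 1   → row F = row D − 1·row E = (1, −43, 46)   [check: −43·123 + 46·115 = 1]
  2 = 2·1 + 0   → remainder 0, stop. gcd = 1 (last nonzero row F).
The gcd is 1, so 115 is invertible mod 123. The last nonzero row gives −43·123 + 46·115 = 1, so t = 46. So 115^(−1) ≡ 46 (mod 123). Verify: 115 · 46 = 5290 ≡ 1 (mod 123). ✓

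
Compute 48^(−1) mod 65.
Apply the extended Euclidean algorithm to (65, 48), tracking rows (r, s, t) with s·65 + t·48 = r. Each division r_prev = q·r_cur + r_new produces the new row as (previous row) − q·(current row):
  row A: (65, 1, 0)   [1·65 + 0·48 = 65]
  row B: (48, 0, 1)   [0·65 + 1·48 = 48]
  65 = 1·48 + 17   → row C = row A − 1·row B = (17, 1, −1)   [check: 1·65 − 1·48 = 17]
  48 = 2·17 + 14   → row D = row B − 2·row C = (14, −2, 3)   [check: −2·65 + 3·48 = 14]
  17 = 1·14 + 3   → row E = row C − 1·row D = (3, 3, −4)   [check: 3·65 − 4·48 = 3]
  14 = 4·3 + 2   → row F = row D − 4·row E = (2, −14, 19)   [check: −14·65 + 19·48 = 2]
  3 = 1·2 + 1   → row G = row E − 1·row F = (1, 17, −23)   [check: 17·65 − 23·48 = 1]
  2 = 2·1 + 0   → remainder 0, stop. gcd = 1 (last nonzero row G).
The gcd is 1, so 48 is invertible mod 65. The last nonzero row gives 17·65 − 23·48 = 1, so t = −23. So 48^(−1) ≡ −23 ≡ 42 (mod 65). Verify: 48 · 42 = 2016 ≡ 1 (mod 65). ✓

Final answer: 48^(−1) ≡ 42 (mod 65)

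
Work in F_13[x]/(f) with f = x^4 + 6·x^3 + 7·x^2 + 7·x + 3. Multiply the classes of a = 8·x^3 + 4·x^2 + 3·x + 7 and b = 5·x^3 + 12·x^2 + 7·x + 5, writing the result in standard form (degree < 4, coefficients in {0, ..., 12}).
Multiply as integer polynomials: a · b = 40·x^6 + 116·x^5 + 119·x^4 + 139·x^3 + 125·x^2 + 64·x + 35. Reducing coefficients mod 13: a · b ≡ x^6 + 12·x^5 + 2·x^4 + 9·x^3 + 8·x^2 + 12·x + 9. Now divide by f(x) = x^4 + 6·x^3 + 7·x^2 + 7·x + 3 in F_13[x], eliminating the leading term at each step:
  leading term x^6: subtract (x^2)·f(x) = x^6 + 6·x^5 + 7·x^4 + 7·x^3 + 3·x^2, leaving 6·x^5 + 8·x^4 + 2·x^3 + 5·x^2 + 12·x + 9 (coefficients mod 13)
  leading term 6·x^5: subtract (6·x)·f(x) = 6·x^5 + 10·x^4 + 3·x^3 + 3·x^2 + 5·x, leaving 11·x^4 + 12·x^3 + 2·x^2 + 7·x + 9 (coefficients mod 13)
  leading term 11·x^4: subtract (11)·f(x) = 11·x^4 + x^3 + 12·x^2 + 12·x + 7, leaving 11·x^3 + 3·x^2 + 8·x + 2 (coefficients mod 13)
The degree is now < 4, so this is the remainder. Hence a · b ≡ 11·x^3 + 3·x^2 + 8·x + 2 in F_13[x]/(f).

Final answer: a · b ≡ 11·x^3 + 3·x^2 + 8·x + 2 (mod f(x))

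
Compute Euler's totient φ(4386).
φ(4386) = 1344

φ is multiplicative, with φ(p^e) = p^e − p^(e−1). Factorise 4386 = 2 · 3 · 17 · 43. Then
  φ(4386) = (2 − 1) · (3 − 1) · (17 − 1) · (43 − 1) = 1 · 2 · 16 · 42 = 1344.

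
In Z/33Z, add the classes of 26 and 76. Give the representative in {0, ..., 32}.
3

Reduce the summands first: 76 ≡ 10 (mod 33), so 26 + 76 ≡ 26 + 10 (mod 33). 26 + 10 = 36; 36 = 1·33 + 3, so (26 + 76) mod 33 = 3.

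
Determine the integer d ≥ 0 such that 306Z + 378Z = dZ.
In the PID Z, (a, b) is generated by gcd(a, b). Compute gcd(378, 306) with the extended Euclidean algorithm, tracking rows (r, s, t) with s·378 + t·306 = r:
  row A: (378, 1, 0)   [1·378 + 0·306 = 378]
  row B: (306, 0, 1)   [0·378 + 1·306 = 306]
  378 = 1·306 + 72   → row C = row A − 1·row B = (72, 1, −1)   [check: 1·378 − 1·306 = 72]
  306 = 4·72 + 18   → row D = row B − 4·row C = (18, −4, 5)   [check: −4·378 + 5·306 = 18]
  72 = 4·18 + 0   → remainder 0, stop. gcd = 18 (last nonzero row D).
So gcd(306, 378) = 18, with Bézout identity −4·378 + 5·306 = 18. Containment (⊇): the Bézout identity exhibits 18 as an element of (306, 378), giving (18) ⊆ (306, 378). Containment (⊆): since 18 | 306 and 18 | 378 (306 = 18·17, 378 = 18·21), every Z-linear combination of 306 and 378 is divisible by 18, so (306, 378) ⊆ (18). Therefore (306, 378) = (18), d = 18.

Final answer: (306, 378) = (18); d = 18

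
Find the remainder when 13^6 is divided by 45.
19

Use repeated squaring. Binary(6) = 110. Walk through the bits of the exponent 6 left-to-right: at each bit after the leading one, square the running value, then multiply by 13 if the bit is 1 (always reducing mod 45):
  bit 1 = 1 (leading): start with 13.
  bit 2 = 1: square 13^2 = 169 ≡ 34; bit is 1, so multiply 34·13 = 442 ≡ 37 (mod 45).
  bit 3 = 0: square 37^2 = 1369 ≡ 19 (mod 45).
Final value: 13^6 ≡ 19 (mod 45).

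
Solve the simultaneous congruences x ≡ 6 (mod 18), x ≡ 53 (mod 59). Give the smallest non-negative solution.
x ≡ 348 (mod 1062); the representative in [0, 1062) is 348

The moduli 18, 59 are pairwise coprime, so by the CRT there is a unique solution mod 18·59 = 1062.
Solve by successive substitution. Start with x ≡ 6 (mod 18).
  Combine with x ≡ 53 (mod 59): write x = 6 + 18·t and require 6 + 18·t ≡ 53 (mod 59), i.e. 18·t ≡ 53 − 6 ≡ 47 (mod 59). Since 18^(−1) ≡ 23 (mod 59), t ≡ 23·47 ≡ 19 (mod 59). So x ≡ 6 + 18·19 = 348 (mod 1062).
Unique solution in [0, 1062): x = 348.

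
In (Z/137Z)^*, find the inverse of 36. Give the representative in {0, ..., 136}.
36^(−1) ≡ 118 (mod 137)

Apply the extended Euclidean algorithm to (137, 36), tracking rows (r, s, t) with s·137 + t·36 = r. Each division r_prev = q·r_cur + r_new produces the new row as (previous row) − q·(current row):
  row A: (137, 1, 0)   [1·137 + 0·36 = 137]
  row B: (36, 0, 1)   [0·137 + 1·36 = 36]
  137 = 3·36 + 29   → row C = row A − 3·row B = (29, 1, −3)   [check: 1·137 − 3·36 = 29]
  36 = 1·29 + 7   → row D = row B − 1·row C = (7, −1, 4)   [check: −1·137 + 4·36 = 7]
  29 = 4·7 + 1   → row E = row C − 4·row D = (1, 5, −19)   [check: 5·137 − 19·36 = 1]
  7 = 7·1 + 0   → remainder 0, stop. gcd = 1 (last nonzero row E).
The gcd is 1, so 36 is invertible mod 137. The last nonzero row gives 5·137 − 19·36 = 1, so t = −19. So 36^(−1) ≡ −19 ≡ 118 (mod 137). Verify: 36 · 118 = 4248 ≡ 1 (mod 137). ✓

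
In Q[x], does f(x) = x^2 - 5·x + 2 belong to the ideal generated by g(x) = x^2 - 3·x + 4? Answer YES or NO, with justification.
NO

In Q[x] the ideal (g) consists of all multiples of g, so f ∈ (g) iff g | f, i.e. iff the remainder of f on division by g is 0. Divide f by g (g is monic, so eliminate the leading term of the running remainder at each step):
  leading term x^2: subtract (1)·g(x) = x^2 - 3·x + 4, leaving -2·x - 2
The remainder r(x) = -2·x - 2 ≠ 0 (and deg r < deg g), so g ∤ f, i.e. f ∉ (g).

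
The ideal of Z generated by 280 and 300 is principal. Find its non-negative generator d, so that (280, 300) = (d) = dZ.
(280, 300) = (20); d = 20

In the PID Z, (a, b) is generated by gcd(a, b). Compute gcd(300, 280) with the extended Euclidean algorithm, tracking rows (r, s, t) with s·300 + t·280 = r:
  row A: (300, 1, 0)   [1·300 + 0·280 = 300]
  row B: (280, 0, 1)   [0·300 + 1·280 = 280]
  300 = 1·280 + 20   → row C = row A − 1·row B = (20, 1, −1)   [check: 1·300 − 1·280 = 20]
  280 = 14·20 + 0   → remainder 0, stop. gcd = 20 (last nonzero row C).
So gcd(280, 300) = 20, with Bézout identity 1·300 − 1·280 = 20. Containment (⊇): the Bézout identity exhibits 20 as an element of (280, 300), giving (20) ⊆ (280, 300). Containment (⊆): since 20 | 280 and 20 | 300 (280 = 20·14, 300 = 20·15), every Z-linear combination of 280 and 300 is divisible by 20, so (280, 300) ⊆ (20). Therefore (280, 300) = (20), d = 20.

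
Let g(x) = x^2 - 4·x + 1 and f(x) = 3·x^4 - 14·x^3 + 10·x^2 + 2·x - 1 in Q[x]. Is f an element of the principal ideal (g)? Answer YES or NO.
In Q[x] the ideal (g) consists of all multiples of g, so f ∈ (g) iff g | f, i.e. iff the remainder of f on division by g is 0. Divide f by g (g is monic, so eliminate the leading term of the running remainder at each step):
  leading term 3·x^4: subtract (3·x^2)·g(x) = 3·x^4 - 12·x^3 + 3·x^2, leaving -2·x^3 + 7·x^2 + 2·x - 1
  leading term -2·x^3: subtract (-2·x)·g(x) = -2·x^3 + 8·x^2 - 2·x, leaving -x^2 + 4·x - 1
  leading term -x^2: subtract (-1)·g(x) = -x^2 + 4·x - 1, leaving 0
The remainder is 0, so f(x) = g(x) · h(x) with h(x) = 3·x^2 - 2·x - 1. Hence g | f, i.e. f ∈ (g).

Final answer: YES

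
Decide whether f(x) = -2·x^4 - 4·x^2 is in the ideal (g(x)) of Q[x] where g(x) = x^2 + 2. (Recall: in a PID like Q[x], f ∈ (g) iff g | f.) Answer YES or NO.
YES

In Q[x] the ideal (g) consists of all multiples of g, so f ∈ (g) iff g | f, i.e. iff the remainder of f on division by g is 0. Divide f by g (g is monic, so eliminate the leading term of the running remainder at each step):
  leading term -2·x^4: subtract (-2·x^2)·g(x) = -2·x^4 - 4·x^2, leaving 0
The remainder is 0, so f(x) = g(x) · h(x) with h(x) = -2·x^2. Hence g | f, i.e. f ∈ (g).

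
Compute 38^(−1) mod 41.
Apply the extended Euclidean algorithm to (41, 38), tracking rows (r, s, t) with s·41 + t·38 = r. Each division r_prev = q·r_cur + r_new produces the new row as (previous row) − q·(current row):
  row A: (41, 1, 0)   [1·41 + 0·38 = 41]
  row B: (38, 0, 1)   [0·41 + 1·38 = 38]
  41 = 1·38 + 3   → row C = row A − 1·row B = (3, 1, −1)   [check: 1·41 − 1·38 = 3]
  38 = 12·3 + 2   → row D = row B − 12·row C = (2, −12, 13)   [check: −12·41 + 13·38 = 2]
  3 = 1·2 + 1   → row E = row C − 1·row D = (1, 13, −14)   [check: 13·41 − 14·38 = 1]
  2 = 2·1 + 0   → remainder 0, stop. gcd = 1 (last nonzero row E).
The gcd is 1, so 38 is invertible mod 41. The last nonzero row gives 13·41 − 14·38 = 1, so t = −14. So 38^(−1) ≡ −14 ≡ 27 (mod 41). Verify: 38 · 27 = 1026 ≡ 1 (mod 41). ✓

Final answer: 38^(−1) ≡ 27 (mod 41)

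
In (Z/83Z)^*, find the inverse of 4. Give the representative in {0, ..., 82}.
Apply the extended Euclidean algorithm to (83, 4), tracking rows (r, s, t) with s·83 + t·4 = r. Each division r_prev = q·r_cur + r_new produces the new row as (previous row) − q·(current row):
  row A: (83, 1, 0)   [1·83 + 0·4 = 83]
  row B: (4, 0, 1)   [0·83 + 1·4 = 4]
  83 = 20·4 + 3   → row C = row A − 20·row B = (3, 1, −20)   [check: 1·83 − 20·4 = 3]
  4 = 1·3 + 1   → row D = row B − 1·row C = (1, −1, 21)   [check: −1·83 + 21·4 = 1]
  3 = 3·1 + 0   → remainder 0, stop. gcd = 1 (last nonzero row D).
The gcd is 1, so 4 is invertible mod 83. The last nonzero row gives −1·83 + 21·4 = 1, so t = 21. So 4^(−1) ≡ 21 (mod 83). Verify: 4 · 21 = 84 ≡ 1 (mod 83). ✓

Final answer: 4^(−1) ≡ 21 (mod 83)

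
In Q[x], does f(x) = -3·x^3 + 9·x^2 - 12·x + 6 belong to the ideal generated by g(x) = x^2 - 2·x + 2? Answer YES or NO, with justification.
In Q[x] the ideal (g) consists of all multiples of g, so f ∈ (g) iff g | f, i.e. iff the remainder of f on division by g is 0. Divide f by g (g is monic, so eliminate the leading term of the running remainder at each step):
  leading term -3·x^3: subtract (-3·x)·g(x) = -3·x^3 + 6·x^2 - 6·x, leaving 3·x^2 - 6·x + 6
  leading term 3·x^2: subtract (3)·g(x) = 3·x^2 - 6·x + 6, leaving 0
The remainder is 0, so f(x) = g(x) · h(x) with h(x) = 3 - 3·x. Hence g | f, i.e. f ∈ (g).

Final answer: YES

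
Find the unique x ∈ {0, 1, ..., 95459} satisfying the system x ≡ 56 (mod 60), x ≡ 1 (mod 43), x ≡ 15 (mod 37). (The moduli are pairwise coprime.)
x ≡ 55256 (mod 95460); the representative in [0, 95460) is 55256

The moduli 60, 43, 37 are pairwise coprime, so by the CRT there is a unique solution mod 60·43·37 = 95460.
Solve by successive substitution. Start with x ≡ 56 (mod 60).
  Combine with x ≡ 1 (mod 43): write x = 56 + 60·t and require 56 + 60·t ≡ 1 (mod 43), i.e. 60·t ≡ 1 − 56 ≡ 31 (mod 43). Since 60^(−1) ≡ 38 (mod 43) (60 ≡ 17 (mod 43)), t ≡ 38·31 ≡ 17 (mod 43). So x ≡ 56 + 60·17 = 1076 (mod 2580).
  Combine with x ≡ 15 (mod 37): write x = 1076 + 2580·t and require 1076 + 2580·t ≡ 15 (mod 37), i.e. 2580·t ≡ 15 − 1076 ≡ 12 (mod 37). Since 2580^(−1) ≡ 11 (mod 37) (2580 ≡ 27 (mod 37)), t ≡ 11·12 ≡ 21 (mod 37). So x ≡ 1076 + 2580·21 = 55256 (mod 95460).
Unique solution in [0, 95460): x = 55256.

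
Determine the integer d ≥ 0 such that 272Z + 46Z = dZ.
In the PID Z, (a, b) is generated by gcd(a, b). Compute gcd(272, 46) with the extended Euclidean algorithm, tracking rows (r, s, t) with s·272 + t·46 = r:
  row A: (272, 1, 0)   [1·272 + 0·46 = 272]
  row B: (46, 0, 1)   [0·272 + 1·46 = 46]
  272 = 5·46 + 42   → row C = row A − 5·row B = (42, 1, −5)   [check: 1·272 − 5·46 = 42]
  46 = 1·42 + 4   → row D = row B − 1·row C = (4, −1, 6)   [check: −1·272 + 6·46 = 4]
  42 = 10·4 + 2   → row E = row C − 10·row D = (2, 11, −65)   [check: 11·272 − 65·46 = 2]
  4 = 2·2 + 0   → remainder 0, stop. gcd = 2 (last nonzero row E).
So gcd(272, 46) = 2, with Bézout identity 11·272 − 65·46 = 2. Containment (⊇): the Bézout identity exhibits 2 as an element of (272, 46), giving (2) ⊆ (272, 46). Containment (⊆): since 2 | 272 and 2 | 46 (272 = 2·136, 46 = 2·23), every Z-linear combination of 272 and 46 is divisible by 2, so (272, 46) ⊆ (2). Therefore (272, 46) = (2), d = 2.

Final answer: (272, 46) = (2); d = 2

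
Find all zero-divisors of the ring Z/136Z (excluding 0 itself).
An element a ∈ Z/136Z (with a ≠ 0) is a zero-divisor iff gcd(a, 136) > 1 (because a is a unit precisely when gcd(a, n) = 1, and in Z/nZ every nonzero, non-unit element is a zero-divisor). Scan a = 1, ..., 135 and keep those with gcd(a, 136) > 1:
  gcd(2, 136) = 2, gcd(4, 136) = 4, gcd(6, 136) = 2, gcd(8, 136) = 8, gcd(10, 136) = 2, gcd(12, 136) = 4, gcd(14, 136) = 2, gcd(16, 136) = 8, gcd(17, 136) = 17, gcd(18, 136) = 2, gcd(20, 136) = 4, gcd(22, 136) = 2, gcd(24, 136) = 8, gcd(26, 136) = 2, gcd(28, 136) = 4, gcd(30, 136) = 2, gcd(32, 136) = 8, gcd(34, 136) = 34, gcd(36, 136) = 4, gcd(38, 136) = 2, gcd(40, 136) = 8, gcd(42, 136) = 2, gcd(44, 136) = 4, gcd(46, 136) = 2, gcd(48, 136) = 8, gcd(50, 136) = 2, gcd(51, 136) = 17, gcd(52, 136) = 4, gcd(54, 136) = 2, gcd(56, 136) = 8, gcd(58, 136) = 2, gcd(60, 136) = 4, gcd(62, 136) = 2, gcd(64, 136) = 8, gcd(66, 136) = 2, gcd(68, 136) = 68, gcd(70, 136) = 2, gcd(72, 136) = 8, gcd(74, 136) = 2, gcd(76, 136) = 4, gcd(78, 136) = 2, gcd(80, 136) = 8, gcd(82, 136) = 2, gcd(84, 136) = 4, gcd(85, 136) = 17, gcd(86, 136) = 2, gcd(88, 136) = 8, gcd(90, 136) = 2, gcd(92, 136) = 4, gcd(94, 136) = 2, gcd(96, 136) = 8, gcd(98, 136) = 2, gcd(100, 136) = 4, gcd(102, 136) = 34, gcd(104, 136) = 8, gcd(106, 136) = 2, gcd(108, 136) = 4, gcd(110, 136) = 2, gcd(112, 136) = 8, gcd(114, 136) = 2, gcd(116, 136) = 4, gcd(118, 136) = 2, gcd(119, 136) = 17, gcd(120, 136) = 8, gcd(122, 136) = 2, gcd(124, 136) = 4, gcd(126, 136) = 2, gcd(128, 136) = 8, gcd(130, 136) = 2, gcd(132, 136) = 4, gcd(134, 136) = 2.
All other a ∈ {1, ..., 135} have gcd(a, 136) = 1 and are units. So the nonzero zero-divisors are exactly the 71 values of a appearing in this scan.

Final answer: nonzero zero-divisors of Z/136Z = {2, 4, 6, 8, 10, 12, 14, 16, 17, 18, 20, 22, 24, 26, 28, 30, 32, 34, 36, 38, 40, 42, 44, 46, 48, 50, 51, 52, 54, 56, 58, 60, 62, 64, 66, 68, 70, 72, 74, 76, 78, 80, 82, 84, 85, 86, 88, 90, 92, 94, 96, 98, 100, 102, 104, 106, 108, 110, 112, 114, 116, 118, 119, 120, 122, 124, 126, 128, 130, 132, 134}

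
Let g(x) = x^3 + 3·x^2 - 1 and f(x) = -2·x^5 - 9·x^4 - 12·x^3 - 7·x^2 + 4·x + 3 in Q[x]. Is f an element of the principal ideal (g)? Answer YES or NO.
In Q[x] the ideal (g) consists of all multiples of g, so f ∈ (g) iff g | f, i.e. iff the remainder of f on division by g is 0. Divide f by g (g is monic, so eliminate the leading term of the running remainder at each step):
  leading term -2·x^5: subtract (-2·x^2)·g(x) = -2·x^5 - 6·x^4 + 2·x^2, leaving -3·x^4 - 12·x^3 - 9·x^2 + 4·x + 3
  leading term -3·x^4: subtract (-3·x)·g(x) = -3·x^4 - 9·x^3 + 3·x, leaving -3·x^3 - 9·x^2 + x + 3
  leading term -3·x^3: subtract (-3)·g(x) = -3·x^3 - 9·x^2 + 3, leaving x
The remainder r(x) = x ≠ 0 (and deg r < deg g), so g ∤ f, i.e. f ∉ (g).

Final answer: NO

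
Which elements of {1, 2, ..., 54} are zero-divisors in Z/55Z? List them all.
An element a ∈ Z/55Z (with a ≠ 0) is a zero-divisor iff gcd(a, 55) > 1 (because a is a unit precisely when gcd(a, n) = 1, and in Z/nZ every nonzero, non-unit element is a zero-divisor). Scan a = 1, ..., 54 and keep those with gcd(a, 55) > 1:
  gcd(5, 55) = 5, gcd(10, 55) = 5, gcd(11, 55) = 11, gcd(15, 55) = 5, gcd(20, 55) = 5, gcd(22, 55) = 11, gcd(25, 55) = 5, gcd(30, 55) = 5, gcd(33, 55) = 11, gcd(35, 55) = 5, gcd(40, 55) = 5, gcd(44, 55) = 11, gcd(45, 55) = 5, gcd(50, 55) = 5.
All other a ∈ {1, ..., 54} have gcd(a, 55) = 1 and are units. So the nonzero zero-divisors are exactly the 14 values of a appearing in this scan.

Final answer: nonzero zero-divisors of Z/55Z = {5, 10, 11, 15, 20, 22, 25, 30, 33, 35, 40, 44, 45, 50}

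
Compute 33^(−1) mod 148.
33^(−1) ≡ 9 (mod 148)

Apply the extended Euclidean algorithm to (148, 33), tracking rows (r, s, t) with s·148 + t·33 = r. Each division r_prev = q·r_cur + r_new produces the new row as (previous row) − q·(current row):
  row A: (148, 1, 0)   [1·148 + 0·33 = 148]
  row B: (33, 0, 1)   [0·148 + 1·33 = 33]
  148 = 4·33 + 16   → row C = row A − 4·row B = (16, 1, −4)   [check: 1·148 − 4·33 = 16]
  33 = 2·16 + 1   → row D = row B − 2·row C = (1, −2, 9)   [check: −2·148 + 9·33 = 1]
  16 = 16·1 + 0   → remainder 0, stop. gcd = 1 (last nonzero row D).
The gcd is 1, so 33 is invertible mod 148. The last nonzero row gives −2·148 + 9·33 = 1, so t = 9. So 33^(−1) ≡ 9 (mod 148). Verify: 33 · 9 = 297 ≡ 1 (mod 148). ✓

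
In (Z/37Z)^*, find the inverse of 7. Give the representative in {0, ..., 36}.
Apply the extended Euclidean algorithm to (37, 7), tracking rows (r, s, t) with s·37 + t·7 = r. Each division r_prev = q·r_cur + r_new produces the new row as (previous row) − q·(current row):
  row A: (37, 1, 0)   [1·37 + 0·7 = 37]
  row B: (7, 0, 1)   [0·37 + 1·7 = 7]
  37 = 5·7 + 2   → row C = row A − 5·row B = (2, 1, −5)   [check: 1·37 − 5·7 = 2]
  7 = 3·2 + 1   → row D = row B − 3·row C = (1, −3, 16)   [check: −3·37 + 16·7 = 1]
  2 = 2·1 + 0   → remainder 0, stop. gcd = 1 (last nonzero row D).
The gcd is 1, so 7 is invertible mod 37. The last nonzero row gives −3·37 + 16·7 = 1, so t = 16. So 7^(−1) ≡ 16 (mod 37). Verify: 7 · 16 = 112 ≡ 1 (mod 37). ✓

Final answer: 7^(−1) ≡ 16 (mod 37)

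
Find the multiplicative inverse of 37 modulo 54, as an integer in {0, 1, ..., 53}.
Apply the extended Euclidean algorithm to (54, 37), tracking rows (r, s, t) with s·54 + t·37 = r. Each division r_prev = q·r_cur + r_new produces the new row as (previous row) − q·(current row):
  row A: (54, 1, 0)   [1·54 + 0·37 = 54]
  row B: (37, 0, 1)   [0·54 + 1·37 = 37]
  54 = 1·37 + 17   → row C = row A − 1·row B = (17, 1, −1)   [check: 1·54 − 1·37 = 17]
  37 = 2·17 + 3   → row D = row B − 2·row C = (3, −2, 3)   [check: −2·54 + 3·37 = 3]
  17 = 5·3 + 2   → row E = row C − 5·row D = (2, 11, −16)   [check: 11·54 − 16·37 = 2]
  3 = 1·2 + 1   → row F = row D − 1·row E = (1, −13, 19)   [check: −13·54 + 19·37 = 1]
  2 = 2·1 + 0   → remainder 0, stop. gcd = 1 (last nonzero row F).
The gcd is 1, so 37 is invertible mod 54. The last nonzero row gives −13·54 + 19·37 = 1, so t = 19. So 37^(−1) ≡ 19 (mod 54). Verify: 37 · 19 = 703 ≡ 1 (mod 54). ✓

Final answer: 37^(−1) ≡ 19 (mod 54)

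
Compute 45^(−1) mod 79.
Apply the extended Euclidean algorithm to (79, 45), tracking rows (r, s, t) with s·79 + t·45 = r. Each division r_prev = q·r_cur + r_new produces the new row as (previous row) − q·(current row):
  row A: (79, 1, 0)   [1·79 + 0·45 = 79]
  row B: (45, 0, 1)   [0·79 + 1·45 = 45]
  79 = 1·45 + 34   → row C = row A − 1·row B = (34, 1, −1)   [check: 1·79 − 1·45 = 34]
  45 = 1·34 + 11   → row D = row B − 1·row C = (11, −1, 2)   [check: −1·79 + 2·45 = 11]
  34 = 3·11 + 1   → row E = row C − 3·row D = (1, 4, −7)   [check: 4·79 − 7·45 = 1]
  11 = 11·1 + 0   → remainder 0, stop. gcd = 1 (last nonzero row E).
The gcd is 1, so 45 is invertible mod 79. The last nonzero row gives 4·79 − 7·45 = 1, so t = −7. So 45^(−1) ≡ −7 ≡ 72 (mod 79). Verify: 45 · 72 = 3240 ≡ 1 (mod 79). ✓

Final answer: 45^(−1) ≡ 72 (mod 79)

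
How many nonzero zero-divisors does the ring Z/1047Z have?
Z/1047Z has 350 nonzero zero-divisors

In Z/1047Z each nonzero element is either a unit (gcd with 1047 is 1) or a zero-divisor (gcd > 1). The number of units is φ(1047): factorise 1047 = 3 · 349, so φ(1047) = (3 − 1) · (349 − 1) = 2 · 348 = 696. The nonzero elements number 1047 − 1 = 1046. Hence the nonzero zero-divisors number 1046 − 696 = 350.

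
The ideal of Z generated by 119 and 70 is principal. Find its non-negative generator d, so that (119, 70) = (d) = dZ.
In the PID Z, (a, b) is generated by gcd(a, b). Compute gcd(119, 70) with the extended Euclidean algorithm, tracking rows (r, s, t) with s·119 + t·70 = r:
  row A: (119, 1, 0)   [1·119 + 0·70 = 119]
  row B: (70, 0, 1)   [0·119 + 1·70 = 70]
  119 = 1·70 + 49   → row C = row A − 1·row B = (49, 1, −1)   [check: 1·119 − 1·70 = 49]
  70 = 1·49 + 21   → row D = row B − 1·row C = (21, −1, 2)   [check: −1·119 + 2·70 = 21]
  49 = 2·21 + 7   → row E = row C − 2·row D = (7, 3, −5)   [check: 3·119 − 5·70 = 7]
  21 = 3·7 + 0   → remainder 0, stop. gcd = 7 (last nonzero row E).
So gcd(119, 70) = 7, with Bézout identity 3·119 − 5·70 = 7. Containment (⊇): the Bézout identity exhibits 7 as an element of (119, 70), giving (7) ⊆ (119, 70). Containment (⊆): since 7 | 119 and 7 | 70 (119 = 7·17, 70 = 7·10), every Z-linear combination of 119 and 70 is divisible by 7, so (119, 70) ⊆ (7). Therefore (119, 70) = (7), d = 7.

Final answer: (119, 70) = (7); d = 7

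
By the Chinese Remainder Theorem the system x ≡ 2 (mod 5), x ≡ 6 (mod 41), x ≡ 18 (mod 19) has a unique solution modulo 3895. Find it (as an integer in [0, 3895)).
x ≡ 2507 (mod 3895); the representative in [0, 3895) is 2507

The moduli 5, 41, 19 are pairwise coprime, so by the CRT there is a unique solution mod 5·41·19 = 3895.
Solve by successive substitution. Start with x ≡ 2 (mod 5).
  Combine with x ≡ 6 (mod 41): write x = 2 + 5·t and require 2 + 5·t ≡ 6 (mod 41), i.e. 5·t ≡ 6 − 2 ≡ 4 (mod 41). Since 5^(−1) ≡ 33 (mod 41), t ≡ 33·4 ≡ 9 (mod 41). So x ≡ 2 + 5·9 = 47 (mod 205).
  Combine with x ≡ 18 (mod 19): write x = 47 + 205·t and require 47 + 205·t ≡ 18 (mod 19), i.e. 205·t ≡ 18 − 47 ≡ 9 (mod 19). Since 205^(−1) ≡ 14 (mod 19) (205 ≡ 15 (mod 19)), t ≡ 14·9 ≡ 12 (mod 19). So x ≡ 47 + 205·12 = 2507 (mod 3895).
Unique solution in [0, 3895): x = 2507.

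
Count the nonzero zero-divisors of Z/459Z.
In Z/459Z each nonzero element is either a unit (gcd with 459 is 1) or a zero-divisor (gcd > 1). The number of units is φ(459): factorise 459 = 3^3 · 17, so φ(459) = (3^3 − 3^2) · (17 − 1) = 18 · 16 = 288. The nonzero elements number 459 − 1 = 458. Hence the nonzero zero-divisors number 458 − 288 = 170.

Final answer: Z/459Z has 170 nonzero zero-divisors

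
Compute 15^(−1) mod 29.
Apply the extended Euclidean algorithm to (29, 15), tracking rows (r, s, t) with s·29 + t·15 = r. Each division r_prev = q·r_cur + r_new produces the new row as (previous row) − q·(current row):
  row A: (29, 1, 0)   [1·29 + 0·15 = 29]
  row B: (15, 0, 1)   [0·29 + 1·15 = 15]
  29 = 1·15 + 14   → row C = row A − 1·row B = (14, 1, −1)   [check: 1·29 − 1·15 = 14]
  15 = 1·14 + 1   → row D = row B − 1·row C = (1, −1, 2)   [check: −1·29 + 2·15 = 1]
  14 = 14·1 + 0   → remainder 0, stop. gcd = 1 (last nonzero row D).
The gcd is 1, so 15 is invertible mod 29. The last nonzero row gives −1·29 + 2·15 = 1, so t = 2. So 15^(−1) ≡ 2 (mod 29). Verify: 15 · 2 = 30 ≡ 1 (mod 29). ✓

Final answer: 15^(−1) ≡ 2 (mod 29)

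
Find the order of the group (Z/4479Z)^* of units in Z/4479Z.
|(Z/4479Z)^*| = 2984

(Z/4479Z)^* consists of the classes a with gcd(a, 4479) = 1, so its order is φ(4479). φ is multiplicative, with φ(p^e) = p^e − p^(e−1). Factorise 4479 = 3 · 1493. Then
  φ(4479) = (3 − 1) · (1493 − 1) = 2 · 1492 = 2984.
Thus |(Z/4479Z)^*| = 2984.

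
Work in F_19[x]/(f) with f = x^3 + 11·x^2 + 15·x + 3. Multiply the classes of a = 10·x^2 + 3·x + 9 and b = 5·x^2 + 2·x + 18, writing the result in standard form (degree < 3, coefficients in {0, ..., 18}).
Multiply as integer polynomials: a · b = 50·x^4 + 35·x^3 + 231·x^2 + 72·x + 162. Reducing coefficients mod 19: a · b ≡ 12·x^4 + 16·x^3 + 3·x^2 + 15·x + 10. Now divide by f(x) = x^3 + 11·x^2 + 15·x + 3 in F_19[x], eliminating the leading term at each step:
  leading term 12·x^4: subtract (12·x)·f(x) = 12·x^4 + 18·x^3 + 9·x^2 + 17·x, leaving 17·x^3 + 13·x^2 + 17·x + 10 (coefficients mod 19)
  leading term 17·x^3: subtract (17)·f(x) = 17·x^3 + 16·x^2 + 8·x + 13, leaving 16·x^2 + 9·x + 16 (coefficients mod 19)
The degree is now < 3, so this is the remainder. Hence a · b ≡ 16·x^2 + 9·x + 16 in F_19[x]/(f).

Final answer: a · b ≡ 16·x^2 + 9·x + 16 (mod f(x))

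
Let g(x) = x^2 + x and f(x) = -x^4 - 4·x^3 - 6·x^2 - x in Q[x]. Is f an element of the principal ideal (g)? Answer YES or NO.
NO

In Q[x] the ideal (g) consists of all multiples of g, so f ∈ (g) iff g | f, i.e. iff the remainder of f on division by g is 0. Divide f by g (g is monic, so eliminate the leading term of the running remainder at each step):
  leading term -x^4: subtract (-x^2)·g(x) = -x^4 - x^3, leaving -3·x^3 - 6·x^2 - x
  leading term -3·x^3: subtract (-3·x)·g(x) = -3·x^3 - 3·x^2, leaving -3·x^2 - x
  leading term -3·x^2: subtract (-3)·g(x) = -3·x^2 - 3·x, leaving 2·x
The remainder r(x) = 2·x ≠ 0 (and deg r < deg g), so g ∤ f, i.e. f ∉ (g).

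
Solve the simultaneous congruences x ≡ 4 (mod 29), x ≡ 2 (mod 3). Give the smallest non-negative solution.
x ≡ 62 (mod 87); the representative in [0, 87) is 62

The moduli 29, 3 are pairwise coprime, so by the CRT there is a unique solution mod 29·3 = 87.
Solve by successive substitution. Start with x ≡ 4 (mod 29).
  Combine with x ≡ 2 (mod 3): write x = 4 + 29·t and require 4 + 29·t ≡ 2 (mod 3), i.e. 29·t ≡ 2 − 4 ≡ 1 (mod 3). Since 29^(−1) ≡ 2 (mod 3) (29 ≡ 2 (mod 3)), t ≡ 2·1 ≡ 2 (mod 3). So x ≡ 4 + 29·2 = 62 (mod 87).
Unique solution in [0, 87): x = 62.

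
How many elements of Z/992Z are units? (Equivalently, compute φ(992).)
Z/992Z has φ(992) = 480 units

An element a ∈ Z/992Z is a unit iff gcd(a, 992) = 1, so the number of units is φ(992). φ is multiplicative, with φ(p^e) = p^e − p^(e−1). Factorise 992 = 2^5 · 31. Then
  φ(992) = (2^5 − 2^4) · (31 − 1) = 16 · 30 = 480.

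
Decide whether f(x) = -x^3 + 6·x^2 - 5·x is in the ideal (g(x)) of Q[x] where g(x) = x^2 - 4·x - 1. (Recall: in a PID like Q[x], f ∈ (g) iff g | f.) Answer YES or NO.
NO

In Q[x] the ideal (g) consists of all multiples of g, so f ∈ (g) iff g | f, i.e. iff the remainder of f on division by g is 0. Divide f by g (g is monic, so eliminate the leading term of the running remainder at each step):
  leading term -x^3: subtract (-x)·g(x) = -x^3 + 4·x^2 + x, leaving 2·x^2 - 6·x
  leading term 2·x^2: subtract (2)·g(x) = 2·x^2 - 8·x - 2, leaving 2·x + 2
The remainder r(x) = 2·x + 2 ≠ 0 (and deg r < deg g), so g ∤ f, i.e. f ∉ (g).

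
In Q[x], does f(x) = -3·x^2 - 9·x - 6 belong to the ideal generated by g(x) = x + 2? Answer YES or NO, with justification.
YES

In Q[x] the ideal (g) consists of all multiples of g, so f ∈ (g) iff g | f, i.e. iff the remainder of f on division by g is 0. Divide f by g (g is monic, so eliminate the leading term of the running remainder at each step):
  leading term -3·x^2: subtract (-3·x)·g(x) = -3·x^2 - 6·x, leaving -3·x - 6
  leading term -3·x: subtract (-3)·g(x) = -3·x - 6, leaving 0
The remainder is 0, so f(x) = g(x) · h(x) with h(x) = -3·x - 3. Hence g | f, i.e. f ∈ (g).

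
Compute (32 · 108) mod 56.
Reduce the factors first: 108 ≡ 52 (mod 56), so 32 · 108 ≡ 32 · 52 (mod 56). 32 · 52 = 1664. Dividing by 56: 1664 = 29·56 + 40. So (32 · 108) mod 56 = 40.

Final answer: 40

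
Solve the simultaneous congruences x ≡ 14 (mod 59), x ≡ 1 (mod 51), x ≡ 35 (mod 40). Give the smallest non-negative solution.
x ≡ 110875 (mod 120360); the representative in [0, 120360) is 110875

The moduli 59, 51, 40 are pairwise coprime, so by the CRT there is a unique solution mod 59·51·40 = 120360.
Solve by successive substitution. Start with x ≡ 14 (mod 59).
  Combine with x ≡ 1 (mod 51): write x = 14 + 59·t and require 14 + 59·t ≡ 1 (mod 51), i.e. 59·t ≡ 1 − 14 ≡ 38 (mod 51). Since 59^(−1) ≡ 32 (mod 51) (59 ≡ 8 (mod 51)), t ≡ 32·38 ≡ 43 (mod 51). So x ≡ 14 + 59·43 = 2551 (mod 3009).
  Combine with x ≡ 35 (mod 40): write x = 2551 + 3009·t and require 2551 + 3009·t ≡ 35 (mod 40), i.e. 3009·t ≡ 35 − 2551 ≡ 4 (mod 40). Since 3009^(−1) ≡ 9 (mod 40) (3009 ≡ 9 (mod 40)), t ≡ 9·4 ≡ 36 (mod 40). So x ≡ 2551 + 3009·36 = 110875 (mod 120360).
Unique solution in [0, 120360): x = 110875.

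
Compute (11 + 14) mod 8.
Reduce the summands first: 11 ≡ 3, 14 ≡ 6 (mod 8), so 11 + 14 ≡ 3 + 6 (mod 8). 3 + 6 = 9; 9 = 1·8 + 1, so (11 + 14) mod 8 = 1.

Final answer: 1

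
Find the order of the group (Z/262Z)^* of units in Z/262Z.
|(Z/262Z)^*| = 130

(Z/262Z)^* consists of the classes a with gcd(a, 262) = 1, so its order is φ(262). φ is multiplicative, with φ(p^e) = p^e − p^(e−1). Factorise 262 = 2 · 131. Then
  φ(262) = (2 − 1) · (131 − 1) = 1 · 130 = 130.
Thus |(Z/262Z)^*| = 130.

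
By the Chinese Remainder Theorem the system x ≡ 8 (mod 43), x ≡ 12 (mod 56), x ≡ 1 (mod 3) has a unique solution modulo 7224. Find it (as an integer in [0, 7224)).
The moduli 43, 56, 3 are pairwise coprime, so by the CRT there is a unique solution mod 43·56·3 = 7224.
Solve by successive substitution. Start with x ≡ 8 (mod 43).
  Combine with x ≡ 12 (mod 56): write x = 8 + 43·t and require 8 + 43·t ≡ 12 (mod 56), i.e. 43·t ≡ 12 − 8 ≡ 4 (mod 56). Since 43^(−1) ≡ 43 (mod 56), t ≡ 43·4 ≡ 4 (mod 56). So x ≡ 8 + 43·4 = 180 (mod 2408).
  Combine with x ≡ 1 (mod 3): write x = 180 + 2408·t and require 180 + 2408·t ≡ 1 (mod 3), i.e. 2408·t ≡ 1 − 180 ≡ 1 (mod 3). Since 2408^(−1) ≡ 2 (mod 3) (2408 ≡ 2 (mod 3)), t ≡ 2·1 ≡ 2 (mod 3). So x ≡ 180 + 2408·2 = 4996 (mod 7224).
Unique solution in [0, 7224): x = 4996.

Final answer: x ≡ 4996 (mod 7224); the representative in [0, 7224) is 4996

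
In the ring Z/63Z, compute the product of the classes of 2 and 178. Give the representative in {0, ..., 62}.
Reduce the factors first: 178 ≡ 52 (mod 63), so 2 · 178 ≡ 2 · 52 (mod 63). 2 · 52 = 104. Dividing by 63: 104 = 1·63 + 41. So (2 · 178) mod 63 = 41.

Final answer: 41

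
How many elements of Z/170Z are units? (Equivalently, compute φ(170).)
Z/170Z has φ(170) = 64 units

An element a ∈ Z/170Z is a unit iff gcd(a, 170) = 1, so the number of units is φ(170). φ is multiplicative, with φ(p^e) = p^e − p^(e−1). Factorise 170 = 2 · 5 · 17. Then
  φ(170) = (2 − 1) · (5 − 1) · (17 − 1) = 1 · 4 · 16 = 64.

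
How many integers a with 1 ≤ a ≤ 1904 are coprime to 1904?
768

The number of a ∈ {1, ..., 1904} with gcd(a, 1904) = 1 is by definition Euler's totient φ(1904). φ is multiplicative, with φ(p^e) = p^e − p^(e−1). Factorise 1904 = 2^4 · 7 · 17. Then
  φ(1904) = (2^4 − 2^3) · (7 − 1) · (17 − 1) = 8 · 6 · 16 = 768.
So there are 768 such integers.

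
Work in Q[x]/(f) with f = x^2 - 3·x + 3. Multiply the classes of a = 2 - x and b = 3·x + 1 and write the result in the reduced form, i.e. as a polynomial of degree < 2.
a · b ≡ 11 - 4·x (mod f(x))

First multiply in Q[x] without reducing: a · b = -3·x^2 + 5·x + 2. Now divide by f(x) = x^2 - 3·x + 3, eliminating the leading term at each step:
  leading term -3·x^2: subtract (-3)·f(x) = -3·x^2 + 9·x - 9, leaving 11 - 4·x
The degree is now < 2, so this is the remainder. Hence a · b ≡ 11 - 4·x in Q[x]/(f).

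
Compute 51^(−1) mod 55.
51^(−1) ≡ 41 (mod 55)

Apply the extended Euclidean algorithm to (55, 51), tracking rows (r, s, t) with s·55 + t·51 = r. Each division r_prev = q·r_cur + r_new produces the new row as (previous row) − q·(current row):
  row A: (55, 1, 0)   [1·55 + 0·51 = 55]
  row B: (51, 0, 1)   [0·55 + 1·51 = 51]
  55 = 1·51 + 4   → row C = row A − 1·row B = (4, 1, −1)   [check: 1·55 − 1·51 = 4]
  51 = 12·4 + 3   → row D = row B − 12·row C = (3, −12, 13)   [check: −12·55 + 13·51 = 3]
  4 = 1·3 + 1   → row E = row C − 1·row D = (1, 13, −14)   [check: 13·55 − 14·51 = 1]
  3 = 3·1 + 0   → remainder 0, stop. gcd = 1 (last nonzero row E).
The gcd is 1, so 51 is invertible mod 55. The last nonzero row gives 13·55 − 14·51 = 1, so t = −14. So 51^(−1) ≡ −14 ≡ 41 (mod 55). Verify: 51 · 41 = 2091 ≡ 1 (mod 55). ✓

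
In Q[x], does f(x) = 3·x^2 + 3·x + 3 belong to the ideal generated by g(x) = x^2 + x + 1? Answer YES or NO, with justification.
In Q[x] the ideal (g) consists of all multiples of g, so f ∈ (g) iff g | f, i.e. iff the remainder of f on division by g is 0. Divide f by g (g is monic, so eliminate the leading term of the running remainder at each step):
  leading term 3·x^2: subtract (3)·g(x) = 3·x^2 + 3·x + 3, leaving 0
The remainder is 0, so f(x) = g(x) · h(x) with h(x) = 3. Hence g | f, i.e. f ∈ (g).

Final answer: YES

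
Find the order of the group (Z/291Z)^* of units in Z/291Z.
|(Z/291Z)^*| = 192

(Z/291Z)^* consists of the classes a with gcd(a, 291) = 1, so its order is φ(291). φ is multiplicative, with φ(p^e) = p^e − p^(e−1). Factorise 291 = 3 · 97. Then
  φ(291) = (3 − 1) · (97 − 1) = 2 · 96 = 192.
Thus |(Z/291Z)^*| = 192.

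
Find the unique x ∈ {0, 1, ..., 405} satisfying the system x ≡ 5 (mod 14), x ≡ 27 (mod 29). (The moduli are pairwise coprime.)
x ≡ 201 (mod 406); the representative in [0, 406) is 201

The moduli 14, 29 are pairwise coprime, so by the CRT there is a unique solution mod 14·29 = 406.
Solve by successive substitution. Start with x ≡ 5 (mod 14).
  Combine with x ≡ 27 (mod 29): write x = 5 + 14·t and require 5 + 14·t ≡ 27 (mod 29), i.e. 14·t ≡ 27 − 5 ≡ 22 (mod 29). Since 14^(−1) ≡ 27 (mod 29), t ≡ 27·22 ≡ 14 (mod 29). So x ≡ 5 + 14·14 = 201 (mod 406).
Unique solution in [0, 406): x = 201.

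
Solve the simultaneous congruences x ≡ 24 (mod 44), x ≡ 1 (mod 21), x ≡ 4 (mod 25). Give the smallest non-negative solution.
x ≡ 904 (mod 23100); the representative in [0, 23100) is 904

The moduli 44, 21, 25 are pairwise coprime, so by the CRT there is a unique solution mod 44·21·25 = 23100.
Solve by successive substitution. Start with x ≡ 24 (mod 44).
  Combine with x ≡ 1 (mod 21): write x = 24 + 44·t and require 24 + 44·t ≡ 1 (mod 21), i.e. 44·t ≡ 1 − 24 ≡ 19 (mod 21). Since 44^(−1) ≡ 11 (mod 21) (44 ≡ 2 (mod 21)), t ≡ 11·19 ≡ 20 (mod 21). So x ≡ 24 + 44·20 = 904 (mod 924).
  Combine with x ≡ 4 (mod 25): write x = 904 + 924·t and require 904 + 924·t ≡ 4 (mod 25), i.e. 924·t ≡ 4 − 904 ≡ 0 (mod 25). Since 924^(−1) ≡ 24 (mod 25) (924 ≡ 24 (mod 25)), t ≡ 24·0 ≡ 0 (mod 25). So x ≡ 904 + 924·0 = 904 (mod 23100).
Unique solution in [0, 23100): x = 904.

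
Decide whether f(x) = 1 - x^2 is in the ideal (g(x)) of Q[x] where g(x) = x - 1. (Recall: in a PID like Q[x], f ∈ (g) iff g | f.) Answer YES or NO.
In Q[x] the ideal (g) consists of all multiples of g, so f ∈ (g) iff g | f, i.e. iff the remainder of f on division by g is 0. Divide f by g (g is monic, so eliminate the leading term of the running remainder at each step):
  leading term -x^2: subtract (-x)·g(x) = -x^2 + x, leaving 1 - x
  leading term -x: subtract (-1)·g(x) = 1 - x, leaving 0
The remainder is 0, so f(x) = g(x) · h(x) with h(x) = -x - 1. Hence g | f, i.e. f ∈ (g).

Final answer: YES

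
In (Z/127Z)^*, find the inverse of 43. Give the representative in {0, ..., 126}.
43^(−1) ≡ 65 (mod 127)

Apply the extended Euclidean algorithm to (127, 43), tracking rows (r, s, t) with s·127 + t·43 = r. Each division r_prev = q·r_cur + r_new produces the new row as (previous row) − q·(current row):
  row A: (127, 1, 0)   [1·127 + 0·43 = 127]
  row B: (43, 0, 1)   [0·127 + 1·43 = 43]
  127 = 2·43 + 41   → row C = row A − 2·row B = (41, 1, −2)   [check: 1·127 − 2·43 = 41]
  43 = 1·41 + 2   → row D = row B − 1·row C = (2, −1, 3)   [check: −1·127 + 3·43 = 2]
  41 = 20·2 + 1   → row E = row C − 20·row D = (1, 21, −62)   [check: 21·127 − 62·43 = 1]
  2 = 2·1 + 0   → remainder 0, stop. gcd = 1 (last nonzero row E).
The gcd is 1, so 43 is invertible mod 127. The last nonzero row gives 21·127 − 62·43 = 1, so t = −62. So 43^(−1) ≡ −62 ≡ 65 (mod 127). Verify: 43 · 65 = 2795 ≡ 1 (mod 127). ✓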